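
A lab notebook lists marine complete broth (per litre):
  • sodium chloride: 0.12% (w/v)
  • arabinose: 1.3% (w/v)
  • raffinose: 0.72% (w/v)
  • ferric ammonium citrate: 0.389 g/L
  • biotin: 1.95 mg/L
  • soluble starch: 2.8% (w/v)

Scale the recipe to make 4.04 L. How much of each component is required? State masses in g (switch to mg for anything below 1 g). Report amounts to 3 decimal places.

sodium chloride 4.848 g; arabinose 52.520 g; raffinose 29.088 g; ferric ammonium citrate 1.572 g; biotin 7.878 mg; soluble starch 113.120 g

Scale factor relative to 1 L: 4.04.
sodium chloride: 0.12% w/v = 1.2 g/L → 1.2 × 4.04 L = 4.848 g
arabinose: 1.3% w/v = 13 g/L → 13 × 4.04 L = 52.520 g
raffinose: 0.72% w/v = 7.2 g/L → 7.2 × 4.04 L = 29.088 g
ferric ammonium citrate: 0.389 g/L × 4.04 L = 1.572 g
biotin: 1.95 mg/L × 4.04 L = 7.878 mg
soluble starch: 2.8 g per 100 mL × 4040 mL ÷ 100 = 113.120 g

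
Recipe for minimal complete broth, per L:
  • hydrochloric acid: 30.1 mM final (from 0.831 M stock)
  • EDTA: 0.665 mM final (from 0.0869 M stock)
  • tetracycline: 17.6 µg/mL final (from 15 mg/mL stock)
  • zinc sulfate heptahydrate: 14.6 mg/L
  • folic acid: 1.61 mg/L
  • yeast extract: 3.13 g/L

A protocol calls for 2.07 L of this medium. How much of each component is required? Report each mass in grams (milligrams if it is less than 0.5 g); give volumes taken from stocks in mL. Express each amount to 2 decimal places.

hydrochloric acid 74.98 mL; EDTA 15.84 mL; tetracycline 2.43 mL; zinc sulfate heptahydrate 30.22 mg; folic acid 3.33 mg; yeast extract 6.48 g

Working volume: 2.07 L.
hydrochloric acid: C1V1 = C2V2 → 30.1 mM × 2070 mL ÷ 831 mM = 74.98 mL
EDTA: V = C2·V2/C1 = 0.665 mM × 2070 mL ÷ 86.9 mM = 15.84 mL
tetracycline: dilute stock: 17.6 µg/mL × 2070 mL ÷ 15000 µg/mL = 2.43 mL
zinc sulfate heptahydrate: 14.6 mg/L × 2.07 L = 30.22 mg
folic acid: 1.61 mg/L × 2.07 L = 3.33 mg
yeast extract: 3.13 g/L × 2.07 L = 6.48 g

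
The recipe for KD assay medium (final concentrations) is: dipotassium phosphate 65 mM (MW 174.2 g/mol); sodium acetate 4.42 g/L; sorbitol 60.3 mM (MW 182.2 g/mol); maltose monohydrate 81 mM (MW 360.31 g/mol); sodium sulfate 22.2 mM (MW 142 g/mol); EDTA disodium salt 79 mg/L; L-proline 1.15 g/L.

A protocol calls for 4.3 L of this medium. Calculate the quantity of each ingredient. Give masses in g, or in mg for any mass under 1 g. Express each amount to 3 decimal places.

Scale factor relative to 1 L: 4.3.
dipotassium phosphate: 65 mmol/L × 174.2 g/mol × 4.3 L ÷ 1000 = 48.689 g
sodium acetate: 4.42 g/L × 4.3 L = 19.006 g
sorbitol: 60.3 mmol/L × 182.2 g/mol × 4.3 L ÷ 1000 = 47.243 g
maltose monohydrate: 81 mmol/L × 360.31 g/mol × 4.3 L ÷ 1000 = 125.496 g
sodium sulfate: 22.2 mmol/L × 142 g/mol × 4.3 L ÷ 1000 = 13.555 g
EDTA disodium salt: 79 mg/L × 4.3 L = 339.700 mg
L-proline: 1.15 g/L × 4.3 L = 4.945 g

dipotassium phosphate 48.689 g; sodium acetate 19.006 g; sorbitol 47.243 g; maltose monohydrate 125.496 g; sodium sulfate 13.555 g; EDTA disodium salt 339.700 mg; L-proline 4.945 g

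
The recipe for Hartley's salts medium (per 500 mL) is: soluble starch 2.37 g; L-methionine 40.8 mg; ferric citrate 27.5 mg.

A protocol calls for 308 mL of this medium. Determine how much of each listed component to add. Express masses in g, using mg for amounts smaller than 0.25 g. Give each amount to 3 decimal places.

Scale factor = 308 mL / 500 mL = 0.616.
soluble starch: 2.37 g × (308 mL / 500 mL) = 1.460 g
L-methionine: 40.8 mg × (308 mL / 500 mL) = 25.133 mg
ferric citrate: 27.5 mg × (308 mL / 500 mL) = 16.940 mg

soluble starch 1.460 g; L-methionine 25.133 mg; ferric citrate 16.940 mg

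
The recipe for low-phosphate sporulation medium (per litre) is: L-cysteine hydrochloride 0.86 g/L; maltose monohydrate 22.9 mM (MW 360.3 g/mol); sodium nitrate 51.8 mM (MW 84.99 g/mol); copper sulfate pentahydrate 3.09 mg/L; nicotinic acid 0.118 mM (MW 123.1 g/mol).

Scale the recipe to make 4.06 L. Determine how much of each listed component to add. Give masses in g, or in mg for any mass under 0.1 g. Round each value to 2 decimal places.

L-cysteine hydrochloride 3.49 g; maltose monohydrate 33.50 g; sodium nitrate 17.87 g; copper sulfate pentahydrate 12.55 mg; nicotinic acid 58.97 mg

Working volume: 4.06 L.
L-cysteine hydrochloride: 0.86 g/L × 4.06 L = 3.49 g
maltose monohydrate: 22.9 mmol/L × 360.3 g/mol × 4.06 L ÷ 1000 = 33.50 g
sodium nitrate: 51.8 mmol/L × 84.99 g/mol × 4.06 L ÷ 1000 = 17.87 g
copper sulfate pentahydrate: 3.09 mg/L × 4.06 L = 12.55 mg
nicotinic acid: 0.118 mmol/L × 123.1 mg/mmol × 4.06 L = 58.97 mg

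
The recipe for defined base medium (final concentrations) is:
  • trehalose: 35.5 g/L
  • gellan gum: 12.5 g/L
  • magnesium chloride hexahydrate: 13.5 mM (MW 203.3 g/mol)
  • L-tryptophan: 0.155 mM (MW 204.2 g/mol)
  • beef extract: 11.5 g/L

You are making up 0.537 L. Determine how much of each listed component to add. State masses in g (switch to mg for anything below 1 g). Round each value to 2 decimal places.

trehalose 19.06 g; gellan gum 6.71 g; magnesium chloride hexahydrate 1.47 g; L-tryptophan 17.00 mg; beef extract 6.18 g

Scale factor relative to 1 L: 0.537.
trehalose: 35.5 g/L × 0.537 L = 19.06 g
gellan gum: 12.5 g/L × 0.537 L = 6.71 g
magnesium chloride hexahydrate: 13.5 mmol/L × 203.3 g/mol × 0.537 L ÷ 1000 = 1.47 g
L-tryptophan: 0.155 mmol/L × 204.2 mg/mmol × 0.537 L = 17.00 mg
beef extract: 11.5 g/L × 0.537 L = 6.18 g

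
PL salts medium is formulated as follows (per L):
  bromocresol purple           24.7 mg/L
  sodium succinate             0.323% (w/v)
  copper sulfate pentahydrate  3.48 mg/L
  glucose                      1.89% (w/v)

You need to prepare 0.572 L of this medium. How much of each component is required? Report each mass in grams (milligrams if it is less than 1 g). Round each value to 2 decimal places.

bromocresol purple 14.13 mg; sodium succinate 1.85 g; copper sulfate pentahydrate 1.99 mg; glucose 10.81 g

Working volume: 0.572 L.
bromocresol purple: 24.7 mg/L × 0.572 L = 14.13 mg
sodium succinate: 0.323 g per 100 mL × 572 mL ÷ 100 = 1.85 g
copper sulfate pentahydrate: 3.48 mg/L × 0.572 L = 1.99 mg
glucose: 1.89 g per 100 mL × 572 mL ÷ 100 = 10.81 g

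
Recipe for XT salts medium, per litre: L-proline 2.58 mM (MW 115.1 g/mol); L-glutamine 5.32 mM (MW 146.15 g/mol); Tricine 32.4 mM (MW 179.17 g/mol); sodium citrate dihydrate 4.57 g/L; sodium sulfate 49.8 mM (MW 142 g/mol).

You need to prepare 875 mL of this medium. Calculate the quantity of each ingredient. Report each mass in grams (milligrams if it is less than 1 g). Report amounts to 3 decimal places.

Scale factor relative to 1 L: 0.875.
L-proline: 2.58 mmol/L × 115.1 mg/mmol × 0.875 L = 259.838 mg
L-glutamine: 5.32 mmol/L × 146.15 mg/mmol × 0.875 L = 680.328 mg
Tricine: 32.4 mmol/L × 179.17 g/mol × 0.875 L ÷ 1000 = 5.079 g
sodium citrate dihydrate: 4.57 g/L × 0.875 L = 3.999 g
sodium sulfate: 49.8 mmol/L × 142 g/mol × 0.875 L ÷ 1000 = 6.188 g

L-proline 259.838 mg; L-glutamine 680.328 mg; Tricine 5.079 g; sodium citrate dihydrate 3.999 g; sodium sulfate 6.188 g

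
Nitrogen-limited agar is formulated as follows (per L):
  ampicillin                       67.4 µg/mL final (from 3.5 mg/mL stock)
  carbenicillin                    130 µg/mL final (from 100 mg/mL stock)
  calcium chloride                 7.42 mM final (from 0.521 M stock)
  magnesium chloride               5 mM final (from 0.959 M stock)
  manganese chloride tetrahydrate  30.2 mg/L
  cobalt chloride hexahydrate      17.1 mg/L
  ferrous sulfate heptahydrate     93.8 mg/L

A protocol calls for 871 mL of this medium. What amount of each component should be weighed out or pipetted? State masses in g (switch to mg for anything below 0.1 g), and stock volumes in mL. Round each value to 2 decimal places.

ampicillin 16.77 mL; carbenicillin 1.13 mL; calcium chloride 12.40 mL; magnesium chloride 4.54 mL; manganese chloride tetrahydrate 26.30 mg; cobalt chloride hexahydrate 14.89 mg; ferrous sulfate heptahydrate 81.70 mg

Target volume = 871 mL = 0.871 L.
ampicillin: dilute stock: 67.4 µg/mL × 871 mL ÷ 3500 µg/mL = 16.77 mL
carbenicillin: dilute stock: 130 µg/mL × 871 mL ÷ 100000 µg/mL = 1.13 mL
calcium chloride: V = C2·V2/C1 = 7.42 mM × 871 mL ÷ 521 mM = 12.40 mL
magnesium chloride: V = C2·V2/C1 = 5 mM × 871 mL ÷ 959 mM = 4.54 mL
manganese chloride tetrahydrate: 30.2 mg/L × 0.871 L = 26.30 mg
cobalt chloride hexahydrate: 17.1 mg/L × 0.871 L = 14.89 mg
ferrous sulfate heptahydrate: 93.8 mg/L × 0.871 L = 81.70 mg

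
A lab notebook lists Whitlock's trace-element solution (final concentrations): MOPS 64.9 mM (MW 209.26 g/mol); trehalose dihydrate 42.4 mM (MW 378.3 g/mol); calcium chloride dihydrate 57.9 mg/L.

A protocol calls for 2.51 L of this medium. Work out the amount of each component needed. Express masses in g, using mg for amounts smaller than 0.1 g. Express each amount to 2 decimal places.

Scale factor relative to 1 L: 2.51.
MOPS: 64.9 mmol/L × 209.26 g/mol × 2.51 L ÷ 1000 = 34.09 g
trehalose dihydrate: 42.4 mmol/L × 378.3 g/mol × 2.51 L ÷ 1000 = 40.26 g
calcium chloride dihydrate: 57.9 mg/L × 2.51 L = 145.329 mg = 0.15 g

MOPS 34.09 g; trehalose dihydrate 40.26 g; calcium chloride dihydrate 0.15 g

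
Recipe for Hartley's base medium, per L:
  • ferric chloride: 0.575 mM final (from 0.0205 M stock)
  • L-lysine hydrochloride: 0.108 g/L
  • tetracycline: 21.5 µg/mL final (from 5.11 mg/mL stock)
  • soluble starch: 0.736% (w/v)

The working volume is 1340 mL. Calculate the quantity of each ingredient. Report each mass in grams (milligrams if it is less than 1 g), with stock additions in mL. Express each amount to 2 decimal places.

ferric chloride 37.59 mL; L-lysine hydrochloride 144.72 mg; tetracycline 5.64 mL; soluble starch 9.86 g

Working volume: 1340 mL = 1.34 L.
ferric chloride: V = C2·V2/C1 = 0.575 mM × 1340 mL ÷ 20.5 mM = 37.59 mL
L-lysine hydrochloride: 0.108 g/L × 1.34 L = 0.14472 g = 144.72 mg
tetracycline: V = C2·V2/C1 = 21.5 µg/mL × 1340 mL ÷ 5110 µg/mL = 5.64 mL
soluble starch: 0.736% w/v = 7.36 g/L → 7.36 × 1.34 L = 9.86 g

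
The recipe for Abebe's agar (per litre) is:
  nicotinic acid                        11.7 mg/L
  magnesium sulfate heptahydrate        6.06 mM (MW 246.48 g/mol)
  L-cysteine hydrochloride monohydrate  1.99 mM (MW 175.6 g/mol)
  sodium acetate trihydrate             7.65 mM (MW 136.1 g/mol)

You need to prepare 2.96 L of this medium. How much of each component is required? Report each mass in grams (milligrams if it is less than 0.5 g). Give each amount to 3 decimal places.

nicotinic acid 34.632 mg; magnesium sulfate heptahydrate 4.421 g; L-cysteine hydrochloride monohydrate 1.034 g; sodium acetate trihydrate 3.082 g

Scale factor relative to 1 L: 2.96.
nicotinic acid: 11.7 mg/L × 2.96 L = 34.632 mg
magnesium sulfate heptahydrate: 6.06 mmol/L × 246.48 g/mol × 2.96 L ÷ 1000 = 4.421 g
L-cysteine hydrochloride monohydrate: 1.99 mmol/L × 175.6 g/mol × 2.96 L ÷ 1000 = 1.034 g
sodium acetate trihydrate: 7.65 mmol/L × 136.1 g/mol × 2.96 L ÷ 1000 = 3.082 g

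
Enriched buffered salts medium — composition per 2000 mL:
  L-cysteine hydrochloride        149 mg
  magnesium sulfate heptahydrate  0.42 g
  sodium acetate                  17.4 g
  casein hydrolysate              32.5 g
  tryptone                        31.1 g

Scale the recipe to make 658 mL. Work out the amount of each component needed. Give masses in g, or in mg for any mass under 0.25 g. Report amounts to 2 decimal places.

Scale factor = 658 mL / 2000 mL = 0.329.
L-cysteine hydrochloride: 149 mg × (658 mL / 2000 mL) = 49.02 mg
magnesium sulfate heptahydrate: 0.42 g × (658 mL / 2000 mL) = 0.13818 g = 138.18 mg
sodium acetate: 17.4 g × (658 mL / 2000 mL) = 5.72 g
casein hydrolysate: 32.5 g × (658 mL / 2000 mL) = 10.69 g
tryptone: 31.1 g × (658 mL / 2000 mL) = 10.23 g

L-cysteine hydrochloride 49.02 mg; magnesium sulfate heptahydrate 138.18 mg; sodium acetate 5.72 g; casein hydrolysate 10.69 g; tryptone 10.23 g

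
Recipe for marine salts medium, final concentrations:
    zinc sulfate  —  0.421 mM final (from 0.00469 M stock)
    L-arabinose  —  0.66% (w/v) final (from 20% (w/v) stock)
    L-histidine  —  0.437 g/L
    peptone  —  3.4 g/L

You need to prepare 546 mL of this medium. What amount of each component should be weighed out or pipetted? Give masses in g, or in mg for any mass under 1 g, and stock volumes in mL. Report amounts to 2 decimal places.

Scale factor relative to 1 L: 0.546.
zinc sulfate: V = C2·V2/C1 = 0.421 mM × 546 mL ÷ 4.69 mM = 49.01 mL
L-arabinose: C1V1 = C2V2 → 0.66% ÷ 20% × 546 mL = 18.02 mL
L-histidine: 0.437 g/L × 0.546 L = 0.238602 g = 238.60 mg
peptone: 3.4 g/L × 0.546 L = 1.86 g

zinc sulfate 49.01 mL; L-arabinose 18.02 mL; L-histidine 238.60 mg; peptone 1.86 g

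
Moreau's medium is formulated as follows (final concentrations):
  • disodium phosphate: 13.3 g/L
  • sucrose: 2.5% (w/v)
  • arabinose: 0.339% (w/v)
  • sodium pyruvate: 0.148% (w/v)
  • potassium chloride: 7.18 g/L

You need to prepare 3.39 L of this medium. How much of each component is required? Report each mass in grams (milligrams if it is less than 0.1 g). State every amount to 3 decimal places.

disodium phosphate 45.087 g; sucrose 84.750 g; arabinose 11.492 g; sodium pyruvate 5.017 g; potassium chloride 24.340 g

Working volume: 3.39 L.
disodium phosphate: 13.3 g/L × 3.39 L = 45.087 g
sucrose: 2.5 g per 100 mL × 3390 mL ÷ 100 = 84.750 g
arabinose: 0.339% w/v = 3.39 g/L → 3.39 × 3.39 L = 11.492 g
sodium pyruvate: 0.148% w/v = 1.48 g/L → 1.48 × 3.39 L = 5.017 g
potassium chloride: 7.18 g/L × 3.39 L = 24.340 g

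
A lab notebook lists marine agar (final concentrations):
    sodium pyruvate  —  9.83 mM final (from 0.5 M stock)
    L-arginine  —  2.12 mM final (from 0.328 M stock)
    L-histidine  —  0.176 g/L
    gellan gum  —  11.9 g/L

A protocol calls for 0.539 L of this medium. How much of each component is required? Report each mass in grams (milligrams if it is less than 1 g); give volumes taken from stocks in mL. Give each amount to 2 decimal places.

Scale factor relative to 1 L: 0.539.
sodium pyruvate: dilute stock: 9.83 mM × 539 mL ÷ 500 mM = 10.60 mL
L-arginine: C1V1 = C2V2 → 2.12 mM × 539 mL ÷ 328 mM = 3.48 mL
L-histidine: 0.176 g/L × 0.539 L = 0.094864 g = 94.86 mg
gellan gum: 11.9 g/L × 0.539 L = 6.41 g

sodium pyruvate 10.60 mL; L-arginine 3.48 mL; L-histidine 94.86 mg; gellan gum 6.41 g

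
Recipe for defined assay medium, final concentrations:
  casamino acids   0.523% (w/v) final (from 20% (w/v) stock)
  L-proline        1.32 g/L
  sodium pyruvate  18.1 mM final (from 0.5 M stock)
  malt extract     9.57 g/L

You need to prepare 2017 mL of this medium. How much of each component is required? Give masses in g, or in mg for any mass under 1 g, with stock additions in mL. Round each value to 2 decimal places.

Scale factor relative to 1 L: 2.017.
casamino acids: dilute stock: 0.523% ÷ 20% × 2017 mL = 52.74 mL
L-proline: 1.32 g/L × 2.017 L = 2.66 g
sodium pyruvate: C1V1 = C2V2 → 18.1 mM × 2017 mL ÷ 500 mM = 73.02 mL
malt extract: 9.57 g/L × 2.017 L = 19.30 g

casamino acids 52.74 mL; L-proline 2.66 g; sodium pyruvate 73.02 mL; malt extract 19.30 g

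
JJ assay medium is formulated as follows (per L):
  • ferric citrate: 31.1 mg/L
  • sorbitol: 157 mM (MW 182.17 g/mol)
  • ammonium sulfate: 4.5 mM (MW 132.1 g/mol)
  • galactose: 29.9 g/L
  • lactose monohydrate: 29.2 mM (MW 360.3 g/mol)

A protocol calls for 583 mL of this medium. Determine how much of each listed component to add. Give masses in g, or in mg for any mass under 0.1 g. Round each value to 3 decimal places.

ferric citrate 18.131 mg; sorbitol 16.674 g; ammonium sulfate 0.347 g; galactose 17.432 g; lactose monohydrate 6.134 g

Target volume = 583 mL = 0.583 L.
ferric citrate: 31.1 mg/L × 0.583 L = 18.131 mg
sorbitol: 157 mmol/L × 182.17 g/mol × 0.583 L ÷ 1000 = 16.674 g
ammonium sulfate: 4.5 mmol/L × 132.1 g/mol × 0.583 L ÷ 1000 = 0.347 g
galactose: 29.9 g/L × 0.583 L = 17.432 g
lactose monohydrate: 29.2 mmol/L × 360.3 g/mol × 0.583 L ÷ 1000 = 6.134 g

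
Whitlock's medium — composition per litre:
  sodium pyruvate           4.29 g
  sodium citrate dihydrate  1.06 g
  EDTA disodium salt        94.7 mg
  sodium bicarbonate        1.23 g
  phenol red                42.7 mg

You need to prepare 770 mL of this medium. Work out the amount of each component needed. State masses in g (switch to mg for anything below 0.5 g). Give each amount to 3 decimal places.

Ratio of target to recipe volume: 770 / 1000 = 0.77.
sodium pyruvate: 4.29 g × (770 mL / 1000 mL) = 3.303 g
sodium citrate dihydrate: 1.06 g × (770 mL / 1000 mL) = 0.816 g
EDTA disodium salt: 94.7 mg × (770 mL / 1000 mL) = 72.919 mg
sodium bicarbonate: 1.23 g × (770 mL / 1000 mL) = 0.947 g
phenol red: 42.7 mg × (770 mL / 1000 mL) = 32.879 mg

sodium pyruvate 3.303 g; sodium citrate dihydrate 0.816 g; EDTA disodium salt 72.919 mg; sodium bicarbonate 0.947 g; phenol red 32.879 mg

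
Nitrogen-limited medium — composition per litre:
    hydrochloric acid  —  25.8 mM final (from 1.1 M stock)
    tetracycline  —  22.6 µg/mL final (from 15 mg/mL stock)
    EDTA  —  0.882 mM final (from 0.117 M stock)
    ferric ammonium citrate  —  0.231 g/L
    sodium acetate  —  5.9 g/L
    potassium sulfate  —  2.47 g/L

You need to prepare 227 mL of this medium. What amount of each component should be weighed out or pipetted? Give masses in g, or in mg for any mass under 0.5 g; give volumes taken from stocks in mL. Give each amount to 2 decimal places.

Target volume = 227 mL = 0.227 L.
hydrochloric acid: V = C2·V2/C1 = 25.8 mM × 227 mL ÷ 1100 mM = 5.32 mL
tetracycline: dilute stock: 22.6 µg/mL × 227 mL ÷ 15000 µg/mL = 0.34 mL
EDTA: C1V1 = C2V2 → 0.882 mM × 227 mL ÷ 117 mM = 1.71 mL
ferric ammonium citrate: 0.231 g/L × 0.227 L = 0.052437 g = 52.44 mg
sodium acetate: 5.9 g/L × 0.227 L = 1.34 g
potassium sulfate: 2.47 g/L × 0.227 L = 0.56 g

hydrochloric acid 5.32 mL; tetracycline 0.34 mL; EDTA 1.71 mL; ferric ammonium citrate 52.44 mg; sodium acetate 1.34 g; potassium sulfate 0.56 g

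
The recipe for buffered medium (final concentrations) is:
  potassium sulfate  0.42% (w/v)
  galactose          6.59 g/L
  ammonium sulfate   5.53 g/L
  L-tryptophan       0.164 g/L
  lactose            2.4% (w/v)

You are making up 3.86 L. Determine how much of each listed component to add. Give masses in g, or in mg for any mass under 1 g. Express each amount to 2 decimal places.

potassium sulfate 16.21 g; galactose 25.44 g; ammonium sulfate 21.35 g; L-tryptophan 633.04 mg; lactose 92.64 g

Scale factor relative to 1 L: 3.86.
potassium sulfate: 0.42 g per 100 mL × 3860 mL ÷ 100 = 16.21 g
galactose: 6.59 g/L × 3.86 L = 25.44 g
ammonium sulfate: 5.53 g/L × 3.86 L = 21.35 g
L-tryptophan: 0.164 g/L × 3.86 L = 0.63304 g = 633.04 mg
lactose: 2.4 g per 100 mL × 3860 mL ÷ 100 = 92.64 g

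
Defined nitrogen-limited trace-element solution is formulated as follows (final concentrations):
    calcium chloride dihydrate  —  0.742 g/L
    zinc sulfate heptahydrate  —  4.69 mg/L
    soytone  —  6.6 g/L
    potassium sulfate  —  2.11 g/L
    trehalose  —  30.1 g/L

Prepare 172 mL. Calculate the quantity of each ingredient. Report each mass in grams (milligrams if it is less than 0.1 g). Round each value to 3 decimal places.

calcium chloride dihydrate 0.128 g; zinc sulfate heptahydrate 0.807 mg; soytone 1.135 g; potassium sulfate 0.363 g; trehalose 5.177 g

Scale factor relative to 1 L: 0.172.
calcium chloride dihydrate: 0.742 g/L × 0.172 L = 0.128 g
zinc sulfate heptahydrate: 4.69 mg/L × 0.172 L = 0.807 mg
soytone: 6.6 g/L × 0.172 L = 1.135 g
potassium sulfate: 2.11 g/L × 0.172 L = 0.363 g
trehalose: 30.1 g/L × 0.172 L = 5.177 g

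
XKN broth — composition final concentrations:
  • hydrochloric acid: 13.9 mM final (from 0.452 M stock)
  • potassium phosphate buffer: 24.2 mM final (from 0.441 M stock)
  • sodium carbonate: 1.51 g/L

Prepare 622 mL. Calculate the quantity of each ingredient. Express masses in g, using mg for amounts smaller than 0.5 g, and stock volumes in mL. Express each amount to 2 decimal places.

Scale factor relative to 1 L: 0.622.
hydrochloric acid: C1V1 = C2V2 → 13.9 mM × 622 mL ÷ 452 mM = 19.13 mL
potassium phosphate buffer: V = C2·V2/C1 = 24.2 mM × 622 mL ÷ 441 mM = 34.13 mL
sodium carbonate: 1.51 g/L × 0.622 L = 0.94 g

hydrochloric acid 19.13 mL; potassium phosphate buffer 34.13 mL; sodium carbonate 0.94 g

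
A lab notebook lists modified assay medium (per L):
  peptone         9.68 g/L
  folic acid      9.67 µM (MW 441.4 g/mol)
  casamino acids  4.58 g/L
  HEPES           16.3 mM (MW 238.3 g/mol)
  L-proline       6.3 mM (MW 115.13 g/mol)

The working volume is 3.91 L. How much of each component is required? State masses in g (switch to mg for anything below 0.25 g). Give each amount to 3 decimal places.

peptone 37.849 g; folic acid 16.689 mg; casamino acids 17.908 g; HEPES 15.188 g; L-proline 2.836 g

Working volume: 3.91 L.
peptone: 9.68 g/L × 3.91 L = 37.849 g
folic acid: 9.67 µmol/L × 441.4 g/mol × 3.91 L ÷ 1000 = 16.689 mg
casamino acids: 4.58 g/L × 3.91 L = 17.908 g
HEPES: 16.3 mmol/L × 238.3 g/mol × 3.91 L ÷ 1000 = 15.188 g
L-proline: 6.3 mmol/L × 115.13 g/mol × 3.91 L ÷ 1000 = 2.836 g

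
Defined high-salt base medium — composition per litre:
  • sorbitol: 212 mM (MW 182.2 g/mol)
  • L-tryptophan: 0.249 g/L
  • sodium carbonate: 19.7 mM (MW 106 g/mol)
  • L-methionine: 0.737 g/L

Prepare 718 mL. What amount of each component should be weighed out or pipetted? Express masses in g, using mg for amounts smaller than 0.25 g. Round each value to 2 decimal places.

sorbitol 27.73 g; L-tryptophan 178.78 mg; sodium carbonate 1.50 g; L-methionine 0.53 g

Scale factor relative to 1 L: 0.718.
sorbitol: 212 mmol/L × 182.2 g/mol × 0.718 L ÷ 1000 = 27.73 g
L-tryptophan: 0.249 g/L × 0.718 L = 0.178782 g = 178.78 mg
sodium carbonate: 19.7 mmol/L × 106 g/mol × 0.718 L ÷ 1000 = 1.50 g
L-methionine: 0.737 g/L × 0.718 L = 0.53 g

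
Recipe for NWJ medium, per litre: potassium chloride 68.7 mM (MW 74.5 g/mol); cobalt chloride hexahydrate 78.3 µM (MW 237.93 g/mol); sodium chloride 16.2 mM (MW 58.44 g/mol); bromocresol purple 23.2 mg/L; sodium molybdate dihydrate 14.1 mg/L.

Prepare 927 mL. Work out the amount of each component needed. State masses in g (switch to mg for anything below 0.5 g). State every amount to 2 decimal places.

potassium chloride 4.74 g; cobalt chloride hexahydrate 17.27 mg; sodium chloride 0.88 g; bromocresol purple 21.51 mg; sodium molybdate dihydrate 13.07 mg

Working volume: 927 mL = 0.927 L.
potassium chloride: 68.7 mmol/L × 74.5 g/mol × 0.927 L ÷ 1000 = 4.74 g
cobalt chloride hexahydrate: 78.3 µmol/L × 237.93 g/mol × 0.927 L ÷ 1000 = 17.27 mg
sodium chloride: 16.2 mmol/L × 58.44 g/mol × 0.927 L ÷ 1000 = 0.88 g
bromocresol purple: 23.2 mg/L × 0.927 L = 21.51 mg
sodium molybdate dihydrate: 14.1 mg/L × 0.927 L = 13.07 mg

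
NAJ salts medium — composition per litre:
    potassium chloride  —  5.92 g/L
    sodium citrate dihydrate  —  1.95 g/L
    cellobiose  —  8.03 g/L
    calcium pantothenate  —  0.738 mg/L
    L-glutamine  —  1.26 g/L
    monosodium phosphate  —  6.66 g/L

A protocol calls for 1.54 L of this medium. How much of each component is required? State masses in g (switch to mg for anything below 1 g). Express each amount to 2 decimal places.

potassium chloride 9.12 g; sodium citrate dihydrate 3.00 g; cellobiose 12.37 g; calcium pantothenate 1.14 mg; L-glutamine 1.94 g; monosodium phosphate 10.26 g

Scale factor relative to 1 L: 1.54.
potassium chloride: 5.92 g/L × 1.54 L = 9.12 g
sodium citrate dihydrate: 1.95 g/L × 1.54 L = 3.00 g
cellobiose: 8.03 g/L × 1.54 L = 12.37 g
calcium pantothenate: 0.738 mg/L × 1.54 L = 1.14 mg
L-glutamine: 1.26 g/L × 1.54 L = 1.94 g
monosodium phosphate: 6.66 g/L × 1.54 L = 10.26 g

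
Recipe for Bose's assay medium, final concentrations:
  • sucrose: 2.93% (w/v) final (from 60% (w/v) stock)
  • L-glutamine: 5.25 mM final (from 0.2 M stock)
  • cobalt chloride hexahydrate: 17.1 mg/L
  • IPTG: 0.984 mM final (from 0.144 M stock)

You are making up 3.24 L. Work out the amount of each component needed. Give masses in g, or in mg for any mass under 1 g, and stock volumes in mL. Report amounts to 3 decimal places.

sucrose 158.220 mL; L-glutamine 85.050 mL; cobalt chloride hexahydrate 55.404 mg; IPTG 22.140 mL

Working volume: 3.24 L.
sucrose: V = C2·V2/C1 = 2.93% ÷ 60% × 3240 mL = 158.220 mL
L-glutamine: C1V1 = C2V2 → 5.25 mM × 3240 mL ÷ 200 mM = 85.050 mL
cobalt chloride hexahydrate: 17.1 mg/L × 3.24 L = 55.404 mg
IPTG: C1V1 = C2V2 → 0.984 mM × 3240 mL ÷ 144 mM = 22.140 mL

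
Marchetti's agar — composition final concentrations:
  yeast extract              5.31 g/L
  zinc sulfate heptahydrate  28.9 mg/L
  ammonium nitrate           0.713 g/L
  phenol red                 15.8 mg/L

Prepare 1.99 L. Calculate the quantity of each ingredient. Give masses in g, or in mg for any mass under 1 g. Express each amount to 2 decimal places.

Scale factor relative to 1 L: 1.99.
yeast extract: 5.31 g/L × 1.99 L = 10.57 g
zinc sulfate heptahydrate: 28.9 mg/L × 1.99 L = 57.51 mg
ammonium nitrate: 0.713 g/L × 1.99 L = 1.42 g
phenol red: 15.8 mg/L × 1.99 L = 31.44 mg

yeast extract 10.57 g; zinc sulfate heptahydrate 57.51 mg; ammonium nitrate 1.42 g; phenol red 31.44 mg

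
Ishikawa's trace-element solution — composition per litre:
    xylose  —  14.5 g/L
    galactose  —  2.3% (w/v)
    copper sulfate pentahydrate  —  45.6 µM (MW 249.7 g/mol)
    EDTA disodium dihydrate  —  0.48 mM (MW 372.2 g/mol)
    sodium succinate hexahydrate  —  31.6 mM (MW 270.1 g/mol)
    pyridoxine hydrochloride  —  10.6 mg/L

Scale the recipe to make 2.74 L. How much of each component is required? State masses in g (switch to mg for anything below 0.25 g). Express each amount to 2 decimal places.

Scale factor relative to 1 L: 2.74.
xylose: 14.5 g/L × 2.74 L = 39.73 g
galactose: 2.3 g per 100 mL × 2740 mL ÷ 100 = 63.02 g
copper sulfate pentahydrate: 45.6 µmol/L × 249.7 g/mol × 2.74 L ÷ 1000 = 31.20 mg
EDTA disodium dihydrate: 0.48 mmol/L × 372.2 g/mol × 2.74 L ÷ 1000 = 0.49 g
sodium succinate hexahydrate: 31.6 mmol/L × 270.1 g/mol × 2.74 L ÷ 1000 = 23.39 g
pyridoxine hydrochloride: 10.6 mg/L × 2.74 L = 29.04 mg

xylose 39.73 g; galactose 63.02 g; copper sulfate pentahydrate 31.20 mg; EDTA disodium dihydrate 0.49 g; sodium succinate hexahydrate 23.39 g; pyridoxine hydrochloride 29.04 mg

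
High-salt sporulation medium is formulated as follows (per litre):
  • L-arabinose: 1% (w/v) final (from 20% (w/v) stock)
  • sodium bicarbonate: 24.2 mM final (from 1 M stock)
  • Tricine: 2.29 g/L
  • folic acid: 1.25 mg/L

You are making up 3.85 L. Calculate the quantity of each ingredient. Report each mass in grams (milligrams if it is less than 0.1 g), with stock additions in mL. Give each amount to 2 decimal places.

Working volume: 3.85 L.
L-arabinose: dilute stock: 1% ÷ 20% × 3850 mL = 192.50 mL
sodium bicarbonate: dilute stock: 24.2 mM × 3850 mL ÷ 1000 mM = 93.17 mL
Tricine: 2.29 g/L × 3.85 L = 8.82 g
folic acid: 1.25 mg/L × 3.85 L = 4.81 mg

L-arabinose 192.50 mL; sodium bicarbonate 93.17 mL; Tricine 8.82 g; folic acid 4.81 mg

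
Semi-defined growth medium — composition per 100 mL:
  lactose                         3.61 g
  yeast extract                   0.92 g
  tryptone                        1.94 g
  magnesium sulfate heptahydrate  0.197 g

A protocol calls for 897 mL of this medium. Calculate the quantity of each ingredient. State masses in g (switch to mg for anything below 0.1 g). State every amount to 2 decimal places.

Scale factor = 897 mL / 100 mL = 8.97.
lactose: 3.61 g × (897 mL / 100 mL) = 32.38 g
yeast extract: 0.92 g × (897 mL / 100 mL) = 8.25 g
tryptone: 1.94 g × (897 mL / 100 mL) = 17.40 g
magnesium sulfate heptahydrate: 0.197 g × (897 mL / 100 mL) = 1.77 g

lactose 32.38 g; yeast extract 8.25 g; tryptone 17.40 g; magnesium sulfate heptahydrate 1.77 g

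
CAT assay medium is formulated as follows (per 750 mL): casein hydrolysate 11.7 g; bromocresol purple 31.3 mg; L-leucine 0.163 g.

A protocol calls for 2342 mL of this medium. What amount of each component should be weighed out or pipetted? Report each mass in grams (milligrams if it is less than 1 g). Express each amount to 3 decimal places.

Scale factor = 2342 mL / 750 mL = 3.12267.
casein hydrolysate: 11.7 g × (2342 mL / 750 mL) = 36.535 g
bromocresol purple: 31.3 mg × (2342 mL / 750 mL) = 97.739 mg
L-leucine: 0.163 g × (2342 mL / 750 mL) = 0.508995 g = 508.995 mg

casein hydrolysate 36.535 g; bromocresol purple 97.739 mg; L-leucine 508.995 mg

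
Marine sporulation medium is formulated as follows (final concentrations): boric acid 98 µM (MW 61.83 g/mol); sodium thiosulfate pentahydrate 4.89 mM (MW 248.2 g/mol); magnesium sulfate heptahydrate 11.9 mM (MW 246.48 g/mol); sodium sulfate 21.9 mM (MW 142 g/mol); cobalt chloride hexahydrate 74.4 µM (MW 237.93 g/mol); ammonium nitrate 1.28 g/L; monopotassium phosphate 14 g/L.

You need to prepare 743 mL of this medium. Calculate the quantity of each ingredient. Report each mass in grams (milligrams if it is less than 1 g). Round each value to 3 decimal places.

boric acid 4.502 mg; sodium thiosulfate pentahydrate 901.778 mg; magnesium sulfate heptahydrate 2.179 g; sodium sulfate 2.311 g; cobalt chloride hexahydrate 13.153 mg; ammonium nitrate 951.040 mg; monopotassium phosphate 10.402 g

Target volume = 743 mL = 0.743 L.
boric acid: 98 µmol/L × 61.83 g/mol × 0.743 L ÷ 1000 = 4.502 mg
sodium thiosulfate pentahydrate: 4.89 mmol/L × 248.2 mg/mmol × 0.743 L = 901.778 mg
magnesium sulfate heptahydrate: 11.9 mmol/L × 246.48 g/mol × 0.743 L ÷ 1000 = 2.179 g
sodium sulfate: 21.9 mmol/L × 142 g/mol × 0.743 L ÷ 1000 = 2.311 g
cobalt chloride hexahydrate: 74.4 µmol/L × 237.93 g/mol × 0.743 L ÷ 1000 = 13.153 mg
ammonium nitrate: 1.28 g/L × 0.743 L = 0.95104 g = 951.040 mg
monopotassium phosphate: 14 g/L × 0.743 L = 10.402 g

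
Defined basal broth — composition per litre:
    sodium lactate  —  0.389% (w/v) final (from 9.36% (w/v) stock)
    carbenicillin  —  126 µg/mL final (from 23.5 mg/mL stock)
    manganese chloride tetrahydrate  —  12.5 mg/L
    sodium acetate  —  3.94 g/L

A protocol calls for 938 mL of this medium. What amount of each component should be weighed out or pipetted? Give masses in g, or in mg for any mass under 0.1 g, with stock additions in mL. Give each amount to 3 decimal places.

Working volume: 938 mL = 0.938 L.
sodium lactate: dilute stock: 0.389% ÷ 9.36% × 938 mL = 38.983 mL
carbenicillin: C1V1 = C2V2 → 126 µg/mL × 938 mL ÷ 23500 µg/mL = 5.029 mL
manganese chloride tetrahydrate: 12.5 mg/L × 0.938 L = 11.725 mg
sodium acetate: 3.94 g/L × 0.938 L = 3.696 g

sodium lactate 38.983 mL; carbenicillin 5.029 mL; manganese chloride tetrahydrate 11.725 mg; sodium acetate 3.696 g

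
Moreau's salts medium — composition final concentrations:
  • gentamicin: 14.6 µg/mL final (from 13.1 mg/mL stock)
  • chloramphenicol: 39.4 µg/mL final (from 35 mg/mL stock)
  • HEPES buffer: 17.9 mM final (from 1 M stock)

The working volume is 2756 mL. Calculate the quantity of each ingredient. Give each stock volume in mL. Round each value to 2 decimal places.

gentamicin 3.07 mL; chloramphenicol 3.10 mL; HEPES buffer 49.33 mL

Scale factor relative to 1 L: 2.756.
gentamicin: C1V1 = C2V2 → 14.6 µg/mL × 2756 mL ÷ 13100 µg/mL = 3.07 mL
chloramphenicol: C1V1 = C2V2 → 39.4 µg/mL × 2756 mL ÷ 35000 µg/mL = 3.10 mL
HEPES buffer: C1V1 = C2V2 → 17.9 mM × 2756 mL ÷ 1000 mM = 49.33 mL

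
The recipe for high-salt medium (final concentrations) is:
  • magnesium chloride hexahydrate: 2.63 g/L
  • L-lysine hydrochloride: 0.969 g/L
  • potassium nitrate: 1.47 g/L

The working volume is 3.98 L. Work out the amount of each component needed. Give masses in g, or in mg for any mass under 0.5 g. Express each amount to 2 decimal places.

magnesium chloride hexahydrate 10.47 g; L-lysine hydrochloride 3.86 g; potassium nitrate 5.85 g

Scale factor relative to 1 L: 3.98.
magnesium chloride hexahydrate: 2.63 g/L × 3.98 L = 10.47 g
L-lysine hydrochloride: 0.969 g/L × 3.98 L = 3.86 g
potassium nitrate: 1.47 g/L × 3.98 L = 5.85 g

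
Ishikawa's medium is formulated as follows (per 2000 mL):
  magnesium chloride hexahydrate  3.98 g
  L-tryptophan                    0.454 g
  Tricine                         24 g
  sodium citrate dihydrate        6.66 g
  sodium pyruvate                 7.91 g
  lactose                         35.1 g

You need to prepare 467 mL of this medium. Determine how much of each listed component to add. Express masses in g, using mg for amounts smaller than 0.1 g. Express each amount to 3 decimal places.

magnesium chloride hexahydrate 0.929 g; L-tryptophan 0.106 g; Tricine 5.604 g; sodium citrate dihydrate 1.555 g; sodium pyruvate 1.847 g; lactose 8.196 g

Scale factor = 467 mL / 2000 mL = 0.2335.
magnesium chloride hexahydrate: 3.98 g × (467 mL / 2000 mL) = 0.929 g
L-tryptophan: 0.454 g × (467 mL / 2000 mL) = 0.106 g
Tricine: 24 g × (467 mL / 2000 mL) = 5.604 g
sodium citrate dihydrate: 6.66 g × (467 mL / 2000 mL) = 1.555 g
sodium pyruvate: 7.91 g × (467 mL / 2000 mL) = 1.847 g
lactose: 35.1 g × (467 mL / 2000 mL) = 8.196 g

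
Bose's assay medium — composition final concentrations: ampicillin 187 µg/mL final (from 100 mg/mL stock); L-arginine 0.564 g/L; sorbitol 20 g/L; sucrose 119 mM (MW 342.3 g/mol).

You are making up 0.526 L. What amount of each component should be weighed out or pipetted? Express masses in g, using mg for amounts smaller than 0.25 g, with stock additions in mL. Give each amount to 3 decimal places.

Working volume: 0.526 L.
ampicillin: dilute stock: 187 µg/mL × 526 mL ÷ 100000 µg/mL = 0.984 mL
L-arginine: 0.564 g/L × 0.526 L = 0.297 g
sorbitol: 20 g/L × 0.526 L = 10.520 g
sucrose: 119 mmol/L × 342.3 g/mol × 0.526 L ÷ 1000 = 21.426 g

ampicillin 0.984 mL; L-arginine 0.297 g; sorbitol 10.520 g; sucrose 21.426 g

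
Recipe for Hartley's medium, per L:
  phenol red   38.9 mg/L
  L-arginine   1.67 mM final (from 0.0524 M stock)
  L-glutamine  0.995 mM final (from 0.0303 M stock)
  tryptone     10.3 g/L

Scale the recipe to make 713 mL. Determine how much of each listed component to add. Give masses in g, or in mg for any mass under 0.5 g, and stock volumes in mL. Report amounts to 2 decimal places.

Scale factor relative to 1 L: 0.713.
phenol red: 38.9 mg/L × 0.713 L = 27.74 mg
L-arginine: dilute stock: 1.67 mM × 713 mL ÷ 52.4 mM = 22.72 mL
L-glutamine: dilute stock: 0.995 mM × 713 mL ÷ 30.3 mM = 23.41 mL
tryptone: 10.3 g/L × 0.713 L = 7.34 g

phenol red 27.74 mg; L-arginine 22.72 mL; L-glutamine 23.41 mL; tryptone 7.34 g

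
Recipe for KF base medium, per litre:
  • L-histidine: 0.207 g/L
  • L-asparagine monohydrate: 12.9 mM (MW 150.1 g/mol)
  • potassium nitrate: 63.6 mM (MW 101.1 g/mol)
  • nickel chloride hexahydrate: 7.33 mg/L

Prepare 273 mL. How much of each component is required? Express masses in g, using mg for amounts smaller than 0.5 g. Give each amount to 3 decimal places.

Working volume: 273 mL = 0.273 L.
L-histidine: 0.207 g/L × 0.273 L = 0.056511 g = 56.511 mg
L-asparagine monohydrate: 12.9 mmol/L × 150.1 g/mol × 0.273 L ÷ 1000 = 0.529 g
potassium nitrate: 63.6 mmol/L × 101.1 g/mol × 0.273 L ÷ 1000 = 1.755 g
nickel chloride hexahydrate: 7.33 mg/L × 0.273 L = 2.001 mg

L-histidine 56.511 mg; L-asparagine monohydrate 0.529 g; potassium nitrate 1.755 g; nickel chloride hexahydrate 2.001 mg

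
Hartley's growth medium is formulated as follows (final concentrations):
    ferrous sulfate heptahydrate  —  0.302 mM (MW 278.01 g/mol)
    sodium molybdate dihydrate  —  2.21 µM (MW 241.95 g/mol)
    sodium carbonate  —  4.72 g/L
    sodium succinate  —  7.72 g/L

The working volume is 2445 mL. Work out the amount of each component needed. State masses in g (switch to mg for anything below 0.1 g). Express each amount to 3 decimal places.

ferrous sulfate heptahydrate 0.205 g; sodium molybdate dihydrate 1.307 mg; sodium carbonate 11.540 g; sodium succinate 18.875 g

Target volume = 2445 mL = 2.445 L.
ferrous sulfate heptahydrate: 0.302 mmol/L × 278.01 g/mol × 2.445 L ÷ 1000 = 0.205 g
sodium molybdate dihydrate: 2.21 µmol/L × 241.95 g/mol × 2.445 L ÷ 1000 = 1.307 mg
sodium carbonate: 4.72 g/L × 2.445 L = 11.540 g
sodium succinate: 7.72 g/L × 2.445 L = 18.875 g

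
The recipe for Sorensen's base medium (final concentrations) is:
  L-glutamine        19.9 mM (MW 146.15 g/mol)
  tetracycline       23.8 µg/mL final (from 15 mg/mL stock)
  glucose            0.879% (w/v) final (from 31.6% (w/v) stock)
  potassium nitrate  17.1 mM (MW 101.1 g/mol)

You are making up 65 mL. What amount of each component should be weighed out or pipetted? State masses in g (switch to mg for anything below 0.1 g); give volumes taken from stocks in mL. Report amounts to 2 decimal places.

L-glutamine 0.19 g; tetracycline 0.10 mL; glucose 1.81 mL; potassium nitrate 0.11 g

Target volume = 65 mL = 0.065 L.
L-glutamine: 19.9 mmol/L × 146.15 g/mol × 0.065 L ÷ 1000 = 0.19 g
tetracycline: dilute stock: 23.8 µg/mL × 65 mL ÷ 15000 µg/mL = 0.10 mL
glucose: C1V1 = C2V2 → 0.879% ÷ 31.6% × 65 mL = 1.81 mL
potassium nitrate: 17.1 mmol/L × 101.1 g/mol × 0.065 L ÷ 1000 = 0.11 g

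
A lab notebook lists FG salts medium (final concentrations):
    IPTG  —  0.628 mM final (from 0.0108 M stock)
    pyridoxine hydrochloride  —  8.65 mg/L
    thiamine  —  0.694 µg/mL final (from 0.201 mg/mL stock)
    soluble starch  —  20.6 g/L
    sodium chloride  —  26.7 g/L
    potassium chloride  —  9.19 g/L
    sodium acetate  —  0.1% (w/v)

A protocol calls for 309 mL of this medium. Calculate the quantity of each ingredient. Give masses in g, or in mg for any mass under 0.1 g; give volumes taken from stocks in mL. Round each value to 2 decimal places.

IPTG 17.97 mL; pyridoxine hydrochloride 2.67 mg; thiamine 1.07 mL; soluble starch 6.37 g; sodium chloride 8.25 g; potassium chloride 2.84 g; sodium acetate 0.31 g

Target volume = 309 mL = 0.309 L.
IPTG: C1V1 = C2V2 → 0.628 mM × 309 mL ÷ 10.8 mM = 17.97 mL
pyridoxine hydrochloride: 8.65 mg/L × 0.309 L = 2.67 mg
thiamine: C1V1 = C2V2 → 0.694 µg/mL × 309 mL ÷ 201 µg/mL = 1.07 mL
soluble starch: 20.6 g/L × 0.309 L = 6.37 g
sodium chloride: 26.7 g/L × 0.309 L = 8.25 g
potassium chloride: 9.19 g/L × 0.309 L = 2.84 g
sodium acetate: 0.1% w/v = 1 g/L → 1 × 0.309 L = 0.31 g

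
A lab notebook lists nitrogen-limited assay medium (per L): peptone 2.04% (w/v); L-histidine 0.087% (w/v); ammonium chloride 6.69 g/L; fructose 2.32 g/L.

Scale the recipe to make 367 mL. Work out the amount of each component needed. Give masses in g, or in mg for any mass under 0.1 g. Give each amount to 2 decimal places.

peptone 7.49 g; L-histidine 0.32 g; ammonium chloride 2.46 g; fructose 0.85 g

Working volume: 367 mL = 0.367 L.
peptone: 2.04% w/v = 20.4 g/L → 20.4 × 0.367 L = 7.49 g
L-histidine: 0.087 g per 100 mL × 367 mL ÷ 100 = 0.32 g
ammonium chloride: 6.69 g/L × 0.367 L = 2.46 g
fructose: 2.32 g/L × 0.367 L = 0.85 g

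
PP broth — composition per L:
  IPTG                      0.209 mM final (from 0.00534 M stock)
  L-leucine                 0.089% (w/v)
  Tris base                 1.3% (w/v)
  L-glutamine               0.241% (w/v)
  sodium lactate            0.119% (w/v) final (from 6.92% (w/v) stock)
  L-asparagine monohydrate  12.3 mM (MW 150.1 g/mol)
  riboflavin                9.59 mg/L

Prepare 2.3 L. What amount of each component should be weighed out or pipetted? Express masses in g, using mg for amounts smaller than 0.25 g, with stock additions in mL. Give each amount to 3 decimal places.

IPTG 90.019 mL; L-leucine 2.047 g; Tris base 29.900 g; L-glutamine 5.543 g; sodium lactate 39.552 mL; L-asparagine monohydrate 4.246 g; riboflavin 22.057 mg

Scale factor relative to 1 L: 2.3.
IPTG: dilute stock: 0.209 mM × 2300 mL ÷ 5.34 mM = 90.019 mL
L-leucine: 0.089% w/v = 0.89 g/L → 0.89 × 2.3 L = 2.047 g
Tris base: 1.3% w/v = 13 g/L → 13 × 2.3 L = 29.900 g
L-glutamine: 0.241 g per 100 mL × 2300 mL ÷ 100 = 5.543 g
sodium lactate: V = C2·V2/C1 = 0.119% ÷ 6.92% × 2300 mL = 39.552 mL
L-asparagine monohydrate: 12.3 mmol/L × 150.1 g/mol × 2.3 L ÷ 1000 = 4.246 g
riboflavin: 9.59 mg/L × 2.3 L = 22.057 mg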